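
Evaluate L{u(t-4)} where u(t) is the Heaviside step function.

L{u(t-a)} = e^(-as)/s. Here a=4, so L{u(t-4)} = e^(-4s)/s

Final answer: e^(-4s)/s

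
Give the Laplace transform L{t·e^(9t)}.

L{t^n·e^(at)} = n!/(s-a)^(n+1), so L{t·e^(9t)} = 1/(s-9)^2

Final answer: 1/(s-9)^2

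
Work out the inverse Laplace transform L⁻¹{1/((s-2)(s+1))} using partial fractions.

Decompose: A/(s-2) + B/(s+1). A = 1/3, B = -1/3. f(t) = (e^(2t) - e^(-t))/3

Final answer: (e^(2t) - e^(-t))/3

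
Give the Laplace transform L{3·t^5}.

L{t^n} = n!/s^(n+1), so L{t^5} = 120/s^6. Then L{3·t^5} = 3·120/s^6 = 360/s^6

Final answer: 360/s^6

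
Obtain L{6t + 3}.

L{6t + 3} = 6·L{t} + 3·L{1} = 6/s² + 3/s

Final answer: 6/s² + 3/s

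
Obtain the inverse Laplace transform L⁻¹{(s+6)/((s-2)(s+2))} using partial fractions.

Using partial fractions, f(t) = (8e^(2t) - 4e^(-2t))/4

Final answer: (8e^(2t) - 4e^(-2t))/4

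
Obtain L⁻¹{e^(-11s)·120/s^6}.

L⁻¹{120/s^6} = t^5. By the time shift theorem, L⁻¹{e^(-as)F(s)} = u(t-a)f(t-a) with a=11, so L⁻¹{e^(-11s)·120/s^6} = u(t-11)·(t-11)^5

Final answer: u(t-11)·(t-11)^5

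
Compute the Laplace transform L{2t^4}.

L{2t^4} = 2 · L{t^4} = 2 · 24/s^5 = 48/s^5

Final answer: 48/s^5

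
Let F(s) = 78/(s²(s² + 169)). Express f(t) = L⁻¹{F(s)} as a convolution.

78/(s²(s² + 169)) = (1/s²)·(78/(s² + 169)) = L{t}·L{6·sin(13t)}. So f(t) = t*(6·sin(13t)) = ∫₀ᵗ 6τ·sin(13(t-τ)) dτ

Final answer: ∫₀ᵗ 6τ·sin(13(t-τ)) dτ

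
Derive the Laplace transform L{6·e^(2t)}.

L{e^(at)} = 1/(s-a), so L{e^(2t)} = 1/(s-2). Then L{6·e^(2t)} = 6/(s-2)

Final answer: 6/(s-2)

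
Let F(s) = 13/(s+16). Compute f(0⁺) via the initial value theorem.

f(0⁺) = lim_{s→∞} s·13/(s+16) = lim_{s→∞} 13s/(s+16) = 13

Final answer: 13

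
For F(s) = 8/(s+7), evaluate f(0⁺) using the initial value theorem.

f(0⁺) = lim_{s→∞} s·8/(s+7) = lim_{s→∞} 8s/(s+7) = 8

Final answer: 8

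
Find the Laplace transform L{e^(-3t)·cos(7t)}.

L{e^(at)·cos(ωt)} = (s-a)/((s-a)² + ω²), so L{e^(-3t)·cos(7t)} = (s+3)/((s+3)² + 49)

Final answer: (s+3)/((s+3)² + 49)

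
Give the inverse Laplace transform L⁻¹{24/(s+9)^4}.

L⁻¹{n!/(s-a)^(n+1)} = t^n·e^(at) with n=3, a=-9. So L⁻¹{6/(s+9)^4} = t^3·e^(-9t), and L⁻¹{24/(s+9)^4} = (24/6)·t^3·e^(-9t) = 4·t^3·e^(-9t)

Final answer: 4·t^3·e^(-9t)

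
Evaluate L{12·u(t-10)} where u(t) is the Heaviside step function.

L{u(t-a)} = e^(-as)/s. Here a=10, so L{u(t-10)} = e^(-10s)/s, and L{12·u(t-10)} = 12·e^(-10s)/s

Final answer: 12·e^(-10s)/s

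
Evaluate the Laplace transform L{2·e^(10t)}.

L{e^(at)} = 1/(s-a), so L{e^(10t)} = 1/(s-10). Then L{2·e^(10t)} = 2/(s-10)

Final answer: 2/(s-10)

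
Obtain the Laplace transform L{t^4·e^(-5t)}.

L{t^n·e^(at)} = n!/(s-a)^(n+1), so L{t^4·e^(-5t)} = 24/(s+5)^5

Final answer: 24/(s+5)^5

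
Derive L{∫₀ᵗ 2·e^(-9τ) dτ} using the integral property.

L{∫₀ᵗ f(τ)dτ} = F(s)/s with F(s) = 2/(s+9), so L{∫₀ᵗ 2·e^(-9τ) dτ} = 2/(s(s+9))

Final answer: 2/(s(s+9))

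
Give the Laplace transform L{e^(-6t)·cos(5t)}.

L{e^(at)·cos(ωt)} = (s-a)/((s-a)² + ω²), so L{e^(-6t)·cos(5t)} = (s+6)/((s+6)² + 25)

Final answer: (s+6)/((s+6)² + 25)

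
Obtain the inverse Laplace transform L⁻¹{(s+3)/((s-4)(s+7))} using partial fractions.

Using partial fractions, f(t) = (7e^(4t) + 4e^(-7t))/11

Final answer: (7e^(4t) + 4e^(-7t))/11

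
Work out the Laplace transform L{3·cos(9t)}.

L{cos(ωt)} = s/(s² + ω²), so L{cos(9t)} = s/(s² + 81). Then L{3·cos(9t)} = 3·s/(s² + 81) = 3s/(s² + 81)

Final answer: 3s/(s² + 81)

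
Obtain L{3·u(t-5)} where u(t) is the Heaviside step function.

L{u(t-a)} = e^(-as)/s. Here a=5, so L{u(t-5)} = e^(-5s)/s, and L{3·u(t-5)} = 3·e^(-5s)/s

Final answer: 3·e^(-5s)/s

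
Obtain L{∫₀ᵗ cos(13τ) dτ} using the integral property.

L{∫₀ᵗ f(τ)dτ} = F(s)/s with F(s) = s/(s² + 169), so the result is (s/(s² + 169))/s = 1/(s² + 169)

Final answer: 1/(s² + 169)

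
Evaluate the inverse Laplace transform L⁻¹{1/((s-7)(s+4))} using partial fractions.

Decompose: A/(s-7) + B/(s+4). A = 1/11, B = -1/11. f(t) = (e^(7t) - e^(-4t))/11

Final answer: (e^(7t) - e^(-4t))/11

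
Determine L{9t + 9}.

L{9t + 9} = 9·L{t} + 9·L{1} = 9/s² + 9/s

Final answer: 9/s² + 9/s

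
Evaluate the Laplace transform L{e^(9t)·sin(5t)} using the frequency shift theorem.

Frequency shift: L{e^(at)f(t)} = F(s-a). L{e^(9t)·sin(5t)} = 5/((s-9)² + 25)

Final answer: 5/((s-9)² + 25)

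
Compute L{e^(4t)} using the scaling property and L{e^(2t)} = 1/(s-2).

Using L{f(at)} = (1/a)F(s/a) with a=2 and f(t) = e^(2t): L{e^(4t)} = (1/2) · 1/((s/2)-2) = (1/2) · 2/(s-4) = 1/(s-4)

Final answer: 1/(s-4)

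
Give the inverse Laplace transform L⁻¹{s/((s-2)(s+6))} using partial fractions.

Using partial fractions, f(t) = (2e^(2t) + 6e^(-6t))/8

Final answer: (2e^(2t) + 6e^(-6t))/8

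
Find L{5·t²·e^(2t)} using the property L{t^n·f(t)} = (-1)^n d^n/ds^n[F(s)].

L{e^(2t)} = 1/(s-2). d/ds[1/(s-2)] = -1/(s-2)². d²/ds²[1/(s-2)] = 2/(s-2)³. So L{t²·e^(2t)} = (-1)² · 2/(s-2)³ = 2/(s-2)³. Then L{5·t²·e^(2t)} = 5·2/(s-2)³ = 10/(s-2)³

Final answer: 10/(s-2)³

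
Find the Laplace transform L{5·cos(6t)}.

L{cos(ωt)} = s/(s² + ω²), so L{cos(6t)} = s/(s² + 36). Then L{5·cos(6t)} = 5·s/(s² + 36) = 5s/(s² + 36)

Final answer: 5s/(s² + 36)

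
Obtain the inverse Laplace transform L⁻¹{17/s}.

L⁻¹{c/s} = c, so L⁻¹{17/s} = 17

Final answer: 17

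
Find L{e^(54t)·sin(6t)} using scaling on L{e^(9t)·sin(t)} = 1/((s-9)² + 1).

Scaling with a=6: L{e^(54t)·sin(6t)} = (1/6) · 1/((s/6-9)² + 1). Simplifying: 6/((s-54)² + 36)

Final answer: 6/((s-54)² + 36)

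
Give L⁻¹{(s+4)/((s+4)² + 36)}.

Using frequency shift: L⁻¹{(s-a)/((s-a)² + b²)} = e^(at)cos(bt). Here a=-4, b=6

Final answer: e^(-4t)·cos(6t)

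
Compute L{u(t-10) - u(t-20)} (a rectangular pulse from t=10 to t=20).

L{u(t-a)} = e^(-as)/s. L{u(t-10) - u(t-20)} = (e^(-10s) - e^(-20s))/s

Final answer: (e^(-10s) - e^(-20s))/s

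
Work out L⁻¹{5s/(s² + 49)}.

This is the form c·s/(s² + a²) with a = 7, c = 5. L⁻¹ = 5·cos(7t)

Final answer: 5·cos(7t)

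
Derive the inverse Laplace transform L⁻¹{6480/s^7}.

L⁻¹{n!/s^(n+1)} = t^n with n=6. So L⁻¹{720/s^7} = t^6, and L⁻¹{6480/s^7} = (6480/720)·t^6 = 9·t^6

Final answer: 9·t^6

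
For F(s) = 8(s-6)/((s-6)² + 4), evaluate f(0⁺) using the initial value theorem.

f(0⁺) = lim_{s→∞} sF(s) = lim_{s→∞} 8s(s-6)/((s-6)² + 4) = 8

Final answer: 8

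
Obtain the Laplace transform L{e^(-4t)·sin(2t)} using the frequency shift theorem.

Frequency shift: L{e^(at)f(t)} = F(s-a). L{e^(-4t)·sin(2t)} = 2/((s+4)² + 4)

Final answer: 2/((s+4)² + 4)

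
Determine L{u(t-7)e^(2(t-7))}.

u(t-a)f(t-a) with f(t)=e^(2t). L{e^(2t)} = 1/(s-2). By time shift: e^(-7s)/(s-2)

Final answer: e^(-7s)/(s-2)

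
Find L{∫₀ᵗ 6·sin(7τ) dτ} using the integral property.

L{∫₀ᵗ f(τ)dτ} = F(s)/s with F(s) = 42/(s² + 49), so the result is (42/(s² + 49))/s = 42/(s(s² + 49))

Final answer: 42/(s(s² + 49))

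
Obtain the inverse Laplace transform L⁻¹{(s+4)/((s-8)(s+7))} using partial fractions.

Using partial fractions, f(t) = (12e^(8t) + 3e^(-7t))/15

Final answer: (12e^(8t) + 3e^(-7t))/15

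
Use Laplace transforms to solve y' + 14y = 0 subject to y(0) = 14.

L{y'} + 14L{y} = 0. sY - 14 + 14Y = 0. Y(s+14) = 14. Y = 14/(s+14)

Final answer: y(t) = 14e^(-14t)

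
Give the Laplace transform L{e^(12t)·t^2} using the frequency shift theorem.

L{e^(at)·t^n} = n!/(s-a)^(n+1), so L{e^(12t)·t^2} = 2/(s-12)^3

Final answer: 2/(s-12)^3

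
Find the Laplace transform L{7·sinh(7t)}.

L{sinh(ωt)} = ω/(s² - ω²), so L{sinh(7t)} = 7/(s² - 49). Then L{7·sinh(7t)} = 7·7/(s² - 49) = 49/(s² - 49)

Final answer: 49/(s² - 49)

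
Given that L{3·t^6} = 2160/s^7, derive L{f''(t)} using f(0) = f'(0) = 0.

L{f''(t)} = s²F(s) - sf(0) - f'(0) = s²·2160/s^7 - 0 - 0 = 2160/s^5

Final answer: 2160/s^5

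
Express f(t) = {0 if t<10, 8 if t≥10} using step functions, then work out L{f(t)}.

f(t) = 8·u(t-10). L{u(t-10)} = e^(-10s)/s, so L{f(t)} = 8·e^(-10s)/s

Final answer: 8·e^(-10s)/s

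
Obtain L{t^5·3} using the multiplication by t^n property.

L{3} = 3/s. d^1/ds^1[1/s] = -1/s². d^2/ds^2[1/s] = 2/s^3. d^3/ds^3[1/s] = -6/s^4. d^4/ds^4[1/s] = 24/s^5. d^5/ds^5[1/s] = -120/s^6. So L{t^5} = (-1)^{5}·-120/s^6 = 120/s^6. Then L{t^5·3} = 3·120/s^6 = 360/s^6

Final answer: 360/s^6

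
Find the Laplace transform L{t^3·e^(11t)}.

L{t^n·e^(at)} = n!/(s-a)^(n+1), so L{t^3·e^(11t)} = 6/(s-11)^4

Final answer: 6/(s-11)^4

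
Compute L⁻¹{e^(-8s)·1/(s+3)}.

L⁻¹{1/(s+3)} = e^(-3t). By the time shift theorem, L⁻¹{e^(-as)F(s)} = u(t-a)f(t-a) with a=8, so L⁻¹{e^(-8s)·1/(s+3)} = u(t-8)·e^(-3(t-8))

Final answer: u(t-8)·e^(-3(t-8))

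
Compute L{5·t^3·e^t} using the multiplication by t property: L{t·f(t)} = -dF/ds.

Using L{t^n·e^(at)} = n!/(s-a)^(n+1), L{t^3·e^t} = 6/(s-1)^4, so L{5·t^3·e^t} = 5·6/(s-1)^4 = 30/(s-1)^4

Final answer: 30/(s-1)^4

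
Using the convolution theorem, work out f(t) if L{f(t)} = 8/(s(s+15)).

8/(s(s+15)) = (8/s)·(1/(s+15)) = L{8}·L{e^(-15t)}. By convolution, f(t) = 8*e^(-15t) = ∫₀ᵗ 8·e^(-15τ) dτ = 8·(1 - e^(-15t))/15

Final answer: 8·(1 - e^(-15t))/15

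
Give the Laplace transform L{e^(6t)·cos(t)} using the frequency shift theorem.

Frequency shift: L{e^(at)f(t)} = F(s-a). L{e^(6t)·cos(t)} = (s-6)/((s-6)² + 1)

Final answer: (s-6)/((s-6)² + 1)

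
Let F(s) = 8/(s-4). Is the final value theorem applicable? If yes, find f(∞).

sF(s) = 8s/(s-4) has a pole at s = 4 in the right half-plane. Theorem does NOT apply (unstable system; f(t) = 8·e^(4t) grows without bound).

Final answer: Not applicable (unstable)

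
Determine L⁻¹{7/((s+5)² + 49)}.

Form: b/((s-a)² + b²) → e^(at)sin(bt). With a=-5, b=7

Final answer: e^(-5t)·sin(7t)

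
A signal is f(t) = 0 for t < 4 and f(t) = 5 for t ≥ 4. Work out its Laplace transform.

f(t) = 5·u(t-4). L{u(t-4)} = e^(-4s)/s, so L{f(t)} = 5·e^(-4s)/s

Final answer: 5·e^(-4s)/s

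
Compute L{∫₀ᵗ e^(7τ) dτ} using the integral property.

L{∫₀ᵗ f(τ)dτ} = F(s)/s with F(s) = 1/(s-7), so L{∫₀ᵗ e^(7τ) dτ} = 1/(s(s-7))

Final answer: 1/(s(s-7))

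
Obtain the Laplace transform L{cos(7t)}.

L{cos(ωt)} = s/(s² + ω²), so L{cos(7t)} = s/(s² + 49)

Final answer: s/(s² + 49)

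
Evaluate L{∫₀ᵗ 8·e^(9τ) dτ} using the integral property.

L{∫₀ᵗ f(τ)dτ} = F(s)/s with F(s) = 8/(s-9), so L{∫₀ᵗ 8·e^(9τ) dτ} = 8/(s(s-9))

Final answer: 8/(s(s-9))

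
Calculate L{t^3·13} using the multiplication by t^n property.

L{13} = 13/s. d^1/ds^1[1/s] = -1/s². d^2/ds^2[1/s] = 2/s^3. d^3/ds^3[1/s] = -6/s^4. So L{t^3} = (-1)^{3}·-6/s^4 = 6/s^4. Then L{t^3·13} = 13·6/s^4 = 78/s^4

Final answer: 78/s^4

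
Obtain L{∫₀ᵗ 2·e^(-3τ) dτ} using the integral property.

L{∫₀ᵗ f(τ)dτ} = F(s)/s with F(s) = 2/(s+3), so L{∫₀ᵗ 2·e^(-3τ) dτ} = 2/(s(s+3))

Final answer: 2/(s(s+3))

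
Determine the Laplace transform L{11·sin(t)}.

L{sin(ωt)} = ω/(s² + ω²), so L{sin(t)} = 1/(s² + 1). Then L{11·sin(t)} = 11·1/(s² + 1) = 11/(s² + 1)

Final answer: 11/(s² + 1)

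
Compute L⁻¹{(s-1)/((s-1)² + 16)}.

Using frequency shift: L⁻¹{(s-a)/((s-a)² + b²)} = e^(at)cos(bt). Here a=1, b=4

Final answer: e^t·cos(4t)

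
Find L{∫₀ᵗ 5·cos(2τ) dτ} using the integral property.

L{∫₀ᵗ f(τ)dτ} = F(s)/s with F(s) = 5s/(s² + 4), so the result is (5s/(s² + 4))/s = 5/(s² + 4)

Final answer: 5/(s² + 4)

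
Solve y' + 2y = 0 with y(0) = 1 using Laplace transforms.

L{y'} + 2L{y} = 0. sY - 1 + 2Y = 0. Y(s+2) = 1. Y = 1/(s+2)

Final answer: y(t) = e^(-2t)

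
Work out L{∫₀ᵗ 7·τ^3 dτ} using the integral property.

L{∫₀ᵗ f(τ)dτ} = F(s)/s with f(t) = 7t^3. F(s) = 42/s^4, so L{∫₀ᵗ 7·τ^3 dτ} = (42/s^4)/s = 42/s^5. (Check: ∫₀ᵗ 7·τ^3 dτ = 7t^4/4.)

Final answer: 42/s^5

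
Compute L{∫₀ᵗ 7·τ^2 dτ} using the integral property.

L{∫₀ᵗ f(τ)dτ} = F(s)/s with f(t) = 7t^2. F(s) = 14/s^3, so L{∫₀ᵗ 7·τ^2 dτ} = (14/s^3)/s = 14/s^4. (Check: ∫₀ᵗ 7·τ^2 dτ = 7t^3/3.)

Final answer: 14/s^4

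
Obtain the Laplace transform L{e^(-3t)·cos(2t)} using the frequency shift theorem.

Frequency shift: L{e^(at)f(t)} = F(s-a). L{e^(-3t)·cos(2t)} = (s+3)/((s+3)² + 4)

Final answer: (s+3)/((s+3)² + 4)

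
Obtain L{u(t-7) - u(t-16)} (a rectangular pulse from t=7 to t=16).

L{u(t-a)} = e^(-as)/s. L{u(t-7) - u(t-16)} = (e^(-7s) - e^(-16s))/s

Final answer: (e^(-7s) - e^(-16s))/s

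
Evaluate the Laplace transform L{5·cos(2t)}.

L{cos(ωt)} = s/(s² + ω²), so L{cos(2t)} = s/(s² + 4). Then L{5·cos(2t)} = 5·s/(s² + 4) = 5s/(s² + 4)

Final answer: 5s/(s² + 4)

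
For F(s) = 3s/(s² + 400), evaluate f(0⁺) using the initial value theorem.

f(0⁺) = lim_{s→∞} s·3s/(s² + 400) = lim_{s→∞} 3s²/(s² + 400) = 3

Final answer: 3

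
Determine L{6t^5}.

L{t^n} = n!/s^(n+1). So L{6t^5} = 6·5!/s^6 = 720/s^6

Final answer: 720/s^6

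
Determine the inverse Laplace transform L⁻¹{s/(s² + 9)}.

L⁻¹{s/(s² + 9)} = cos(3t)

Final answer: cos(3t)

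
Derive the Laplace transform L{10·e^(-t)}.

L{e^(at)} = 1/(s-a), so L{e^(-t)} = 1/(s+1). Then L{10·e^(-t)} = 10/(s+1)

Final answer: 10/(s+1)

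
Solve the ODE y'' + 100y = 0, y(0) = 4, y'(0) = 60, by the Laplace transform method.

L{y''} + 100L{y} = 0. s²Y - 4s - 60 + 100Y = 0. Y(s² + 100) = 4s + 60. Y = (4s + 60)/(s² + 100). Inverting: y(t) = 4cos(10t) + 6sin(10t)

Final answer: y(t) = 4cos(10t) + 6sin(10t)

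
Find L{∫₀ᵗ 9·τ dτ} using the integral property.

L{∫₀ᵗ f(τ)dτ} = F(s)/s with f(t) = 9t. F(s) = 9/s^2, so L{∫₀ᵗ 9·τ dτ} = (9/s^2)/s = 9/s^3. (Check: ∫₀ᵗ 9·τ dτ = 9t^2/2.)

Final answer: 9/s^3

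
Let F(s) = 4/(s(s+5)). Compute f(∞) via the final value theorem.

f(∞) = lim_{s→0} s·4/(s(s+5)) = lim_{s→0} 4/(s+5) = 4/5 = 4/5

Final answer: 4/5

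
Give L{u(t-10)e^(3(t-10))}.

u(t-a)f(t-a) with f(t)=e^(3t). L{e^(3t)} = 1/(s-3). By time shift: e^(-10s)/(s-3)

Final answer: e^(-10s)/(s-3)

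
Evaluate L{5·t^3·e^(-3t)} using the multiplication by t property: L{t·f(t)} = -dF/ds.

Using L{t^n·e^(at)} = n!/(s-a)^(n+1), L{t^3·e^(-3t)} = 6/(s+3)^4, so L{5·t^3·e^(-3t)} = 5·6/(s+3)^4 = 30/(s+3)^4

Final answer: 30/(s+3)^4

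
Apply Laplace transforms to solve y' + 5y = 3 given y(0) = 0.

sY + 5Y = 3/s. Y = 3/(s(s+5)). Partial fractions: Y = 3/5/s - 3/5/(s+5)

Final answer: y(t) = 3/5(1 - e^(-5t))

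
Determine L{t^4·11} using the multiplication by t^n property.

L{11} = 11/s. d^1/ds^1[1/s] = -1/s². d^2/ds^2[1/s] = 2/s^3. d^3/ds^3[1/s] = -6/s^4. d^4/ds^4[1/s] = 24/s^5. So L{t^4} = (-1)^{4}·24/s^5 = 24/s^5. Then L{t^4·11} = 11·24/s^5 = 264/s^5

Final answer: 264/s^5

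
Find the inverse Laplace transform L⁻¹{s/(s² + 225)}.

L⁻¹{s/(s² + 225)} = cos(15t)

Final answer: cos(15t)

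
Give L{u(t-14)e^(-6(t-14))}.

u(t-a)f(t-a) with f(t)=e^(-6t). L{e^(-6t)} = 1/(s+6). By time shift: e^(-14s)/(s+6)

Final answer: e^(-14s)/(s+6)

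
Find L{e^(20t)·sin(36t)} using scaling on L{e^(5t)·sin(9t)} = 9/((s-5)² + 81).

Scaling with a=4: L{e^(20t)·sin(36t)} = (1/4) · 9/((s/4-5)² + 81). Simplifying: 36/((s-20)² + 1296)

Final answer: 36/((s-20)² + 1296)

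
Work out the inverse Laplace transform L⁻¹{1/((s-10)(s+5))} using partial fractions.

Decompose: A/(s-10) + B/(s+5). A = 1/15, B = -1/15. f(t) = (e^(10t) - e^(-5t))/15

Final answer: (e^(10t) - e^(-5t))/15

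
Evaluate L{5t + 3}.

L{5t + 3} = 5·L{t} + 3·L{1} = 5/s² + 3/s

Final answer: 5/s² + 3/s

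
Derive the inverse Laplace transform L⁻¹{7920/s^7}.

L⁻¹{n!/s^(n+1)} = t^n with n=6. So L⁻¹{720/s^7} = t^6, and L⁻¹{7920/s^7} = (7920/720)·t^6 = 11·t^6

Final answer: 11·t^6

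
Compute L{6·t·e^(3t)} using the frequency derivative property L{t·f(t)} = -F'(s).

L{e^(3t)} = 1/(s-3). By frequency derivative: L{t·e^(3t)} = -d/ds[1/(s-3)] = -(-1)/(s-3)² = 1/(s-3)². Then L{6·t·e^(3t)} = 6·1/(s-3)² = 6/(s-3)²

Final answer: 6/(s-3)²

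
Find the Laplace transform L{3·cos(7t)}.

L{cos(ωt)} = s/(s² + ω²), so L{cos(7t)} = s/(s² + 49). Then L{3·cos(7t)} = 3·s/(s² + 49) = 3s/(s² + 49)

Final answer: 3s/(s² + 49)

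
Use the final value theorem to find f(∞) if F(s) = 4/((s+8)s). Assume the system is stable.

f(∞) = lim_{s→0} sF(s) = lim_{s→0} 4/(s+8) = 1/2

Final answer: 1/2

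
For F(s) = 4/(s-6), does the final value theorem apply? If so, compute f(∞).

sF(s) = 4s/(s-6) has a pole at s = 6 in the right half-plane. Theorem does NOT apply (unstable system; f(t) = 4·e^(6t) grows without bound).

Final answer: Not applicable (unstable)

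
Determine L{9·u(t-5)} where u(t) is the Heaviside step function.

L{u(t-a)} = e^(-as)/s. Here a=5, so L{u(t-5)} = e^(-5s)/s, and L{9·u(t-5)} = 9·e^(-5s)/s

Final answer: 9·e^(-5s)/s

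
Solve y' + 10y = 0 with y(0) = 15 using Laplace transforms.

L{y'} + 10L{y} = 0. sY - 15 + 10Y = 0. Y(s+10) = 15. Y = 15/(s+10)

Final answer: y(t) = 15e^(-10t)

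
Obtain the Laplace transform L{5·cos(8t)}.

L{cos(ωt)} = s/(s² + ω²), so L{cos(8t)} = s/(s² + 64). Then L{5·cos(8t)} = 5·s/(s² + 64) = 5s/(s² + 64)

Final answer: 5s/(s² + 64)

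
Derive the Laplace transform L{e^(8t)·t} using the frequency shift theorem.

L{e^(at)·t^n} = n!/(s-a)^(n+1), so L{e^(8t)·t} = 1/(s-8)^2

Final answer: 1/(s-8)^2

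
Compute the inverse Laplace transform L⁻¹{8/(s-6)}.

L⁻¹{1/(s-a)} = e^(at), so L⁻¹{1/(s-6)} = e^(6t), and L⁻¹{8/(s-6)} = 8·e^(6t)

Final answer: 8·e^(6t)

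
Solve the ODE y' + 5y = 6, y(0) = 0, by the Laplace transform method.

sY + 5Y = 6/s. Y = 6/(s(s+5)). Partial fractions: Y = 6/5/s - 6/5/(s+5)

Final answer: y(t) = 6/5(1 - e^(-5t))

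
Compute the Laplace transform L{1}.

L{1} = 1 · L{1} = 1/s

Final answer: 1/s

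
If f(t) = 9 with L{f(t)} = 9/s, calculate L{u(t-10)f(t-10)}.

Time shift theorem: L{u(t-a)f(t-a)} = e^(-as)F(s). Here a=10, F(s) = 9/s, so L{u(t-10)f(t-10)} = e^(-10s)·9/s

Final answer: e^(-10s)·9/s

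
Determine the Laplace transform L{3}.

L{3} = 3 · L{1} = 3/s

Final answer: 3/s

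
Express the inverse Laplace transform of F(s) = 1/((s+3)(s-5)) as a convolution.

1/((s+3)(s-5)) = (1/(s+3))·(1/(s-5)) = L{e^(-3t)}·L{e^(5t)}. So f(t) = e^(-3t)*e^(5t) = ∫₀ᵗ e^(-3τ)·e^(5(t-τ)) dτ

Final answer: ∫₀ᵗ e^(-3τ)·e^(5(t-τ)) dτ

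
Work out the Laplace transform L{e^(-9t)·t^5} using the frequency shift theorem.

L{e^(at)·t^n} = n!/(s-a)^(n+1), so L{e^(-9t)·t^5} = 120/(s+9)^6

Final answer: 120/(s+9)^6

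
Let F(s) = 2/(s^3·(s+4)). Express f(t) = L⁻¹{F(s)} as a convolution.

2/(s^3·(s+4)) = (2/s^3)·(1/(s+4)) = L{t^2}·L{e^(-4t)}. So f(t) = t^2*e^(-4t) = ∫₀ᵗ τ^2·e^(-4(t-τ)) dτ

Final answer: ∫₀ᵗ τ^2·e^(-4(t-τ)) dτ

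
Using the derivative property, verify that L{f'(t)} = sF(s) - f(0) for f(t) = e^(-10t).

f'(t) = -10e^(-10t). Direct: L{f'(t)} = -10/(s+10). Property: s·1/(s+10) - 1 = (s - (s+10))/(s+10) = -10/(s+10). ✓

Final answer: -10/(s+10)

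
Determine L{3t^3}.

L{t^n} = n!/s^(n+1). So L{3t^3} = 3·3!/s^4 = 18/s^4

Final answer: 18/s^4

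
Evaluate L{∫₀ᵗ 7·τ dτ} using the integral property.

L{∫₀ᵗ f(τ)dτ} = F(s)/s with f(t) = 7t. F(s) = 7/s^2, so L{∫₀ᵗ 7·τ dτ} = (7/s^2)/s = 7/s^3. (Check: ∫₀ᵗ 7·τ dτ = 7t^2/2.)

Final answer: 7/s^3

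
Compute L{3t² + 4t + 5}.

L{3t² + 4t + 5} = 3·2/s³ + 4/s² + 5/s = 6/s³ + 4/s² + 5/s

Final answer: 6/s³ + 4/s² + 5/s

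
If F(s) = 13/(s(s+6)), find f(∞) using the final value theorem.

f(∞) = lim_{s→0} s·13/(s(s+6)) = lim_{s→0} 13/(s+6) = 13/6 = 13/6

Final answer: 13/6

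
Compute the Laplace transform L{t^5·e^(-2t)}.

L{t^n·e^(at)} = n!/(s-a)^(n+1), so L{t^5·e^(-2t)} = 120/(s+2)^6

Final answer: 120/(s+2)^6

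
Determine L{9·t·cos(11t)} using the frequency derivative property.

L{cos(11t)} = s/(s² + 121). Derivative: d/ds[s/(s² + 121)] = [(s² + 121) - s·2s]/(s² + 121)² = (121 - s²)/(s² + 121)². So L{t·cos(11t)} = -F'(s) = (s² - 121)/(s² + 121)². Then L{9·t·cos(11t)} = 9·(s² - 121)/(s² + 121)²

Final answer: 9·(s² - 121)/(s² + 121)²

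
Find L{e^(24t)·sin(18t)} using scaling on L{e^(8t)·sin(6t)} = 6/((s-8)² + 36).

Scaling with a=3: L{e^(24t)·sin(18t)} = (1/3) · 6/((s/3-8)² + 36). Simplifying: 18/((s-24)² + 324)

Final answer: 18/((s-24)² + 324)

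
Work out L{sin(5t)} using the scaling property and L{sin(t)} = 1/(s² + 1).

Using L{f(at)} = (1/a)F(s/a) with a=5: L{sin(5t)} = (1/5) · 1/((s/5)² + 1) = (1/5) · 1·25/(s² + 25) = 5/(s² + 25)

Final answer: 5/(s² + 25)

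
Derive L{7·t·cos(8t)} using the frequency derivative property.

L{cos(8t)} = s/(s² + 64). Derivative: d/ds[s/(s² + 64)] = [(s² + 64) - s·2s]/(s² + 64)² = (64 - s²)/(s² + 64)². So L{t·cos(8t)} = -F'(s) = (s² - 64)/(s² + 64)². Then L{7·t·cos(8t)} = 7·(s² - 64)/(s² + 64)²

Final answer: 7·(s² - 64)/(s² + 64)²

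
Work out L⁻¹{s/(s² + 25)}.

This is the form c·s/(s² + a²) with a = 5. L⁻¹ = cos(5t)

Final answer: cos(5t)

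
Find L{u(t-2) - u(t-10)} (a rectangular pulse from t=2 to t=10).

L{u(t-a)} = e^(-as)/s. L{u(t-2) - u(t-10)} = (e^(-2s) - e^(-10s))/s

Final answer: (e^(-2s) - e^(-10s))/s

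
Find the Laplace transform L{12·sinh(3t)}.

L{sinh(ωt)} = ω/(s² - ω²), so L{sinh(3t)} = 3/(s² - 9). Then L{12·sinh(3t)} = 12·3/(s² - 9) = 36/(s² - 9)

Final answer: 36/(s² - 9)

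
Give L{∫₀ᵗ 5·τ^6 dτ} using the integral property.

L{∫₀ᵗ f(τ)dτ} = F(s)/s with f(t) = 5t^6. F(s) = 3600/s^7, so L{∫₀ᵗ 5·τ^6 dτ} = (3600/s^7)/s = 3600/s^8. (Check: ∫₀ᵗ 5·τ^6 dτ = 5t^7/7.)

Final answer: 3600/s^8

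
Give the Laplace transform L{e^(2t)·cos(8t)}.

L{e^(at)·cos(ωt)} = (s-a)/((s-a)² + ω²), so L{e^(2t)·cos(8t)} = (s-2)/((s-2)² + 64)

Final answer: (s-2)/((s-2)² + 64)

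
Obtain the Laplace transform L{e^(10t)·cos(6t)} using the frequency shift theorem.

Frequency shift: L{e^(at)f(t)} = F(s-a). L{e^(10t)·cos(6t)} = (s-10)/((s-10)² + 36)

Final answer: (s-10)/((s-10)² + 36)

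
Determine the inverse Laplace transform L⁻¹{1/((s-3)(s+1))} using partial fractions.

Decompose: A/(s-3) + B/(s+1). A = 1/4, B = -1/4. f(t) = (e^(3t) - e^(-t))/4

Final answer: (e^(3t) - e^(-t))/4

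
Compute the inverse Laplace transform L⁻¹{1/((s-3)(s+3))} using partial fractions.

Decompose: A/(s-3) + B/(s+3). A = 1/6, B = -1/6. f(t) = (e^(3t) - e^(-3t))/6

Final answer: (e^(3t) - e^(-3t))/6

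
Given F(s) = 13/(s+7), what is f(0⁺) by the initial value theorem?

f(0⁺) = lim_{s→∞} s·13/(s+7) = lim_{s→∞} 13s/(s+7) = 13

Final answer: 13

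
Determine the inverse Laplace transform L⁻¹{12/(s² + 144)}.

L⁻¹{12/(s² + 144)} = sin(12t)

Final answer: sin(12t)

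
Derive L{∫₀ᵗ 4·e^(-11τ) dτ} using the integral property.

L{∫₀ᵗ f(τ)dτ} = F(s)/s with F(s) = 4/(s+11), so L{∫₀ᵗ 4·e^(-11τ) dτ} = 4/(s(s+11))

Final answer: 4/(s(s+11))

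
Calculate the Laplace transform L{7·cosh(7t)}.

L{cosh(ωt)} = s/(s² - ω²), so L{cosh(7t)} = s/(s² - 49). Then L{7·cosh(7t)} = 7·s/(s² - 49) = 7s/(s² - 49)

Final answer: 7s/(s² - 49)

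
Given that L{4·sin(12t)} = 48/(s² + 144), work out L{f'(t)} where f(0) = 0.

L{f'(t)} = s·F(s) - f(0) = s·48/(s² + 144) - 0 = 48s/(s² + 144)

Final answer: 48s/(s² + 144)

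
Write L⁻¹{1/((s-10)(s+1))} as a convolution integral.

1/((s-10)(s+1)) = (1/(s-10))·(1/(s+1)) = L{e^(10t)}·L{e^(-t)}. So f(t) = e^(10t)*e^(-t) = ∫₀ᵗ e^(10τ)·e^(-(t-τ)) dτ

Final answer: ∫₀ᵗ e^(10τ)·e^(-(t-τ)) dτ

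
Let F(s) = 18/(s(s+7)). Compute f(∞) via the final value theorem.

f(∞) = lim_{s→0} s·18/(s(s+7)) = lim_{s→0} 18/(s+7) = 18/7 = 18/7

Final answer: 18/7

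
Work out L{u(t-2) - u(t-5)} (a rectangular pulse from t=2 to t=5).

L{u(t-a)} = e^(-as)/s. L{u(t-2) - u(t-5)} = (e^(-2s) - e^(-5s))/s

Final answer: (e^(-2s) - e^(-5s))/s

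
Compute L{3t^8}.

L{t^n} = n!/s^(n+1). So L{3t^8} = 3·8!/s^9 = 120960/s^9

Final answer: 120960/s^9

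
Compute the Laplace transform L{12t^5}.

L{12t^5} = 12 · L{t^5} = 12 · 120/s^6 = 1440/s^6

Final answer: 1440/s^6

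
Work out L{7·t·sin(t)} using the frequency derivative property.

L{sin(t)} = 1/(s² + 1). By L{t·f(t)} = -F'(s): -d/ds[1/(s² + 1)] = -(1)·(-2s)/(s² + 1)² = 2s/(s² + 1)². Then L{7·t·sin(t)} = 7·2s/(s² + 1)² = 14s/(s² + 1)²

Final answer: 14s/(s² + 1)²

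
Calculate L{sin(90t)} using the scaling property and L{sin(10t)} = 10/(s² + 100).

Using L{f(at)} = (1/a)F(s/a) with a=9: L{sin(90t)} = (1/9) · 10/((s/9)² + 100) = (1/9) · 10·81/(s² + 8100) = 90/(s² + 8100)

Final answer: 90/(s² + 8100)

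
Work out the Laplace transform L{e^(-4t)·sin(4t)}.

L{e^(at)·sin(ωt)} = ω/((s-a)² + ω²), so L{e^(-4t)·sin(4t)} = 4/((s+4)² + 16)

Final answer: 4/((s+4)² + 16)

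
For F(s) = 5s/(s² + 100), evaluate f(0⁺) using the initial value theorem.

f(0⁺) = lim_{s→∞} s·5s/(s² + 100) = lim_{s→∞} 5s²/(s² + 100) = 5

Final answer: 5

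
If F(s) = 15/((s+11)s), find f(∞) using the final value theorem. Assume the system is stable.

f(∞) = lim_{s→0} sF(s) = lim_{s→0} 15/(s+11) = 15/11

Final answer: 15/11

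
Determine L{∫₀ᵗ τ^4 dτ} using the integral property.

L{∫₀ᵗ f(τ)dτ} = F(s)/s with f(t) = t^4. F(s) = 24/s^5, so L{∫₀ᵗ τ^4 dτ} = (24/s^5)/s = 24/s^6. (Check: ∫₀ᵗ τ^4 dτ = t^5/5.)

Final answer: 24/s^6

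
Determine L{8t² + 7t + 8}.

L{8t² + 7t + 8} = 8·2/s³ + 7/s² + 8/s = 16/s³ + 7/s² + 8/s

Final answer: 16/s³ + 7/s² + 8/s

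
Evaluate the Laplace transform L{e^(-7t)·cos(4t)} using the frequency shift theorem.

Frequency shift: L{e^(at)f(t)} = F(s-a). L{e^(-7t)·cos(4t)} = (s+7)/((s+7)² + 16)

Final answer: (s+7)/((s+7)² + 16)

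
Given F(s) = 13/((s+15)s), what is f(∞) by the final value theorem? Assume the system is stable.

f(∞) = lim_{s→0} sF(s) = lim_{s→0} 13/(s+15) = 13/15

Final answer: 13/15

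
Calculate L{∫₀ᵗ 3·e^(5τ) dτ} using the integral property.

L{∫₀ᵗ f(τ)dτ} = F(s)/s with F(s) = 3/(s-5), so L{∫₀ᵗ 3·e^(5τ) dτ} = 3/(s(s-5))

Final answer: 3/(s(s-5))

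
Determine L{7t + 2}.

L{7t + 2} = 7·L{t} + 2·L{1} = 7/s² + 2/s

Final answer: 7/s² + 2/s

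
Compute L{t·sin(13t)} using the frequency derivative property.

L{sin(13t)} = 13/(s² + 169). By L{t·f(t)} = -F'(s): -d/ds[13/(s² + 169)] = -(13)·(-2s)/(s² + 169)² = 26s/(s² + 169)²

Final answer: 26s/(s² + 169)²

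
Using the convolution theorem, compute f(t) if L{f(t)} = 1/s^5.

1/s^5 = (1/s)·(1/s^4) = L{1}·L{t^3/6}. By convolution, f(t) = 1*t^3/6 = ∫₀ᵗ 1·τ^3/6 dτ = t^4/24

Final answer: t^4/24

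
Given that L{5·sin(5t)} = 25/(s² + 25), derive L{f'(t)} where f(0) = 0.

L{f'(t)} = s·F(s) - f(0) = s·25/(s² + 25) - 0 = 25s/(s² + 25)

Final answer: 25s/(s² + 25)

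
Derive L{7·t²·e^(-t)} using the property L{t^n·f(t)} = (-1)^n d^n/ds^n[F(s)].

L{e^(-t)} = 1/(s+1). d/ds[1/(s+1)] = -1/(s+1)². d²/ds²[1/(s+1)] = 2/(s+1)³. So L{t²·e^(-t)} = (-1)² · 2/(s+1)³ = 2/(s+1)³. Then L{7·t²·e^(-t)} = 7·2/(s+1)³ = 14/(s+1)³

Final answer: 14/(s+1)³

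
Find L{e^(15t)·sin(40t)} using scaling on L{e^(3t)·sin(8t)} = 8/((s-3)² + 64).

Scaling with a=5: L{e^(15t)·sin(40t)} = (1/5) · 8/((s/5-3)² + 64). Simplifying: 40/((s-15)² + 1600)

Final answer: 40/((s-15)² + 1600)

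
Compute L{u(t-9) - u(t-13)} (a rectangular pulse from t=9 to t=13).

L{u(t-a)} = e^(-as)/s. L{u(t-9) - u(t-13)} = (e^(-9s) - e^(-13s))/s

Final answer: (e^(-9s) - e^(-13s))/s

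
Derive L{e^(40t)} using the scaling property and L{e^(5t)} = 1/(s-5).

Using L{f(at)} = (1/a)F(s/a) with a=8 and f(t) = e^(5t): L{e^(40t)} = (1/8) · 1/((s/8)-5) = (1/8) · 8/(s-40) = 1/(s-40)

Final answer: 1/(s-40)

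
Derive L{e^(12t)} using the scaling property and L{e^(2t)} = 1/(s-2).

Using L{f(at)} = (1/a)F(s/a) with a=6 and f(t) = e^(2t): L{e^(12t)} = (1/6) · 1/((s/6)-2) = (1/6) · 6/(s-12) = 1/(s-12)

Final answer: 1/(s-12)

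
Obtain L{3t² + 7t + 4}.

L{3t² + 7t + 4} = 3·2/s³ + 7/s² + 4/s = 6/s³ + 7/s² + 4/s

Final answer: 6/s³ + 7/s² + 4/s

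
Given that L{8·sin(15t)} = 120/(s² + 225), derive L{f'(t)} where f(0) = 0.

L{f'(t)} = s·F(s) - f(0) = s·120/(s² + 225) - 0 = 120s/(s² + 225)

Final answer: 120s/(s² + 225)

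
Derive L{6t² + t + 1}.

L{6t² + t + 1} = 6·2/s³ + 1/s² + 1/s = 12/s³ + 1/s² + 1/s

Final answer: 12/s³ + 1/s² + 1/s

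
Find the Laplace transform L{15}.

L{15} = 15 · L{1} = 15/s

Final answer: 15/s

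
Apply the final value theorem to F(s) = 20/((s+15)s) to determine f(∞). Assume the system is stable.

f(∞) = lim_{s→0} sF(s) = lim_{s→0} 20/(s+15) = 4/3

Final answer: 4/3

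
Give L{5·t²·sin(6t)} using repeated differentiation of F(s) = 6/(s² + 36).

F(s) = 6/(s² + 36). F'(s) = -12s/(s² + 36)². F''(s) = -12(36 - 3s²)/(s² + 36)³ = (36s² - 432)/(s² + 36)³. So L{t²·sin(6t)} = (-1)² F''(s) = (36s² - 432)/(s² + 36)³. Then L{5·t²·sin(6t)} = 5·(36s² - 432)/(s² + 36)³ = (180s² - 2160)/(s² + 36)³

Final answer: (180s² - 2160)/(s² + 36)³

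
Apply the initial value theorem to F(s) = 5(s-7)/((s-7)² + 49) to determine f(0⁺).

f(0⁺) = lim_{s→∞} sF(s) = lim_{s→∞} 5s(s-7)/((s-7)² + 49) = 5

Final answer: 5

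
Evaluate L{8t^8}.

L{t^n} = n!/s^(n+1). So L{8t^8} = 8·8!/s^9 = 322560/s^9

Final answer: 322560/s^9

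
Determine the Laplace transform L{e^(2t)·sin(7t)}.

L{e^(at)·sin(ωt)} = ω/((s-a)² + ω²), so L{e^(2t)·sin(7t)} = 7/((s-2)² + 49)

Final answer: 7/((s-2)² + 49)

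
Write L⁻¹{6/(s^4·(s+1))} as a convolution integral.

6/(s^4·(s+1)) = (6/s^4)·(1/(s+1)) = L{t^3}·L{e^(-t)}. So f(t) = t^3*e^(-t) = ∫₀ᵗ τ^3·e^(-(t-τ)) dτ

Final answer: ∫₀ᵗ τ^3·e^(-(t-τ)) dτ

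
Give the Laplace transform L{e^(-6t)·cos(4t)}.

L{e^(at)·cos(ωt)} = (s-a)/((s-a)² + ω²), so L{e^(-6t)·cos(4t)} = (s+6)/((s+6)² + 16)

Final answer: (s+6)/((s+6)² + 16)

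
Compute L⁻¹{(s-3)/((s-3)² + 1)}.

Using frequency shift: L⁻¹{(s-a)/((s-a)² + b²)} = e^(at)cos(bt). Here a=3, b=1

Final answer: e^(3t)·cos(t)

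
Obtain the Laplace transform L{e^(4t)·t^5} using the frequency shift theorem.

L{e^(at)·t^n} = n!/(s-a)^(n+1), so L{e^(4t)·t^5} = 120/(s-4)^6

Final answer: 120/(s-4)^6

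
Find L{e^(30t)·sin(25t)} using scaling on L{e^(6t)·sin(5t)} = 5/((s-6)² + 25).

Scaling with a=5: L{e^(30t)·sin(25t)} = (1/5) · 5/((s/5-6)² + 25). Simplifying: 25/((s-30)² + 625)

Final answer: 25/((s-30)² + 625)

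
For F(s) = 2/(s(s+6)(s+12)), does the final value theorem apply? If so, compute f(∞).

Poles of sF(s) = 2/((s+6)(s+12)) are at s = -6 and s = -12, both in the left half-plane. Theorem applies. f(∞) = lim_{s→0} sF(s) = 2/(6·12) = 1/36

Final answer: 1/36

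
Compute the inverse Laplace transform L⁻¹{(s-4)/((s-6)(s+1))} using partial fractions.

Using partial fractions, f(t) = (2e^(6t) + 5e^(-t))/7

Final answer: (2e^(6t) + 5e^(-t))/7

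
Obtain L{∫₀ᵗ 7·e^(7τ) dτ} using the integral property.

L{∫₀ᵗ f(τ)dτ} = F(s)/s with F(s) = 7/(s-7), so L{∫₀ᵗ 7·e^(7τ) dτ} = 7/(s(s-7))

Final answer: 7/(s(s-7))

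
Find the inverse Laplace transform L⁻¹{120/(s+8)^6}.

L⁻¹{n!/(s-a)^(n+1)} = t^n·e^(at), so L⁻¹{120/(s+8)^6} = t^5·e^(-8t)

Final answer: t^5·e^(-8t)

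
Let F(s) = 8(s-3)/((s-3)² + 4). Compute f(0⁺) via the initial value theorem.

f(0⁺) = lim_{s→∞} sF(s) = lim_{s→∞} 8s(s-3)/((s-3)² + 4) = 8

Final answer: 8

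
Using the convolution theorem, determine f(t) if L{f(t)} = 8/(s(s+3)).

8/(s(s+3)) = (8/s)·(1/(s+3)) = L{8}·L{e^(-3t)}. By convolution, f(t) = 8*e^(-3t) = ∫₀ᵗ 8·e^(-3τ) dτ = 8·(1 - e^(-3t))/3

Final answer: 8·(1 - e^(-3t))/3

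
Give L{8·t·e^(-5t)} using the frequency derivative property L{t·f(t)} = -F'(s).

L{e^(-5t)} = 1/(s+5). By frequency derivative: L{t·e^(-5t)} = -d/ds[1/(s+5)] = -(-1)/(s+5)² = 1/(s+5)². Then L{8·t·e^(-5t)} = 8·1/(s+5)² = 8/(s+5)²

Final answer: 8/(s+5)²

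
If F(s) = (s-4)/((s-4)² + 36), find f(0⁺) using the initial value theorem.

f(0⁺) = lim_{s→∞} sF(s) = lim_{s→∞} s(s-4)/((s-4)² + 36) = 1

Final answer: 1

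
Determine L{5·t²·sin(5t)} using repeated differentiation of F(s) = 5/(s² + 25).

F(s) = 5/(s² + 25). F'(s) = -10s/(s² + 25)². F''(s) = -10(25 - 3s²)/(s² + 25)³ = (30s² - 250)/(s² + 25)³. So L{t²·sin(5t)} = (-1)² F''(s) = (30s² - 250)/(s² + 25)³. Then L{5·t²·sin(5t)} = 5·(30s² - 250)/(s² + 25)³ = (150s² - 1250)/(s² + 25)³

Final answer: (150s² - 1250)/(s² + 25)³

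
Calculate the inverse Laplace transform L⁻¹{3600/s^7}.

L⁻¹{n!/s^(n+1)} = t^n with n=6. So L⁻¹{720/s^7} = t^6, and L⁻¹{3600/s^7} = (3600/720)·t^6 = 5·t^6

Final answer: 5·t^6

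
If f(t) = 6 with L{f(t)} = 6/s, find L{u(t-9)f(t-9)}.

Time shift theorem: L{u(t-a)f(t-a)} = e^(-as)F(s). Here a=9, F(s) = 6/s, so L{u(t-9)f(t-9)} = e^(-9s)·6/s

Final answer: e^(-9s)·6/s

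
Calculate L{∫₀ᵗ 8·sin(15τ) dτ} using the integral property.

L{∫₀ᵗ f(τ)dτ} = F(s)/s with F(s) = 120/(s² + 225), so the result is (120/(s² + 225))/s = 120/(s(s² + 225))

Final answer: 120/(s(s² + 225))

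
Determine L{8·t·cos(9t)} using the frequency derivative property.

L{cos(9t)} = s/(s² + 81). Derivative: d/ds[s/(s² + 81)] = [(s² + 81) - s·2s]/(s² + 81)² = (81 - s²)/(s² + 81)². So L{t·cos(9t)} = -F'(s) = (s² - 81)/(s² + 81)². Then L{8·t·cos(9t)} = 8·(s² - 81)/(s² + 81)²

Final answer: 8·(s² - 81)/(s² + 81)²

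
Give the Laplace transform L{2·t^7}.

L{t^n} = n!/s^(n+1), so L{t^7} = 5040/s^8. Then L{2·t^7} = 2·5040/s^8 = 10080/s^8

Final answer: 10080/s^8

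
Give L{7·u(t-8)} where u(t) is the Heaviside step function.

L{u(t-a)} = e^(-as)/s. Here a=8, so L{u(t-8)} = e^(-8s)/s, and L{7·u(t-8)} = 7·e^(-8s)/s

Final answer: 7·e^(-8s)/s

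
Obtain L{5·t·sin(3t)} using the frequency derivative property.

L{sin(3t)} = 3/(s² + 9). By L{t·f(t)} = -F'(s): -d/ds[3/(s² + 9)] = -(3)·(-2s)/(s² + 9)² = 6s/(s² + 9)². Then L{5·t·sin(3t)} = 5·6s/(s² + 9)² = 30s/(s² + 9)²

Final answer: 30s/(s² + 9)²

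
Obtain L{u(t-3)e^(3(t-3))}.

u(t-a)f(t-a) with f(t)=e^(3t). L{e^(3t)} = 1/(s-3). By time shift: e^(-3s)/(s-3)

Final answer: e^(-3s)/(s-3)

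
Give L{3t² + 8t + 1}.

L{3t² + 8t + 1} = 3·2/s³ + 8/s² + 1/s = 6/s³ + 8/s² + 1/s

Final answer: 6/s³ + 8/s² + 1/s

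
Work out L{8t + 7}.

L{8t + 7} = 8·L{t} + 7·L{1} = 8/s² + 7/s

Final answer: 8/s² + 7/s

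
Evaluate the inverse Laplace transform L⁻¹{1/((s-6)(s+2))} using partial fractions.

Decompose: A/(s-6) + B/(s+2). A = 1/8, B = -1/8. f(t) = (e^(6t) - e^(-2t))/8

Final answer: (e^(6t) - e^(-2t))/8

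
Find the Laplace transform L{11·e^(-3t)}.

L{e^(at)} = 1/(s-a), so L{e^(-3t)} = 1/(s+3). Then L{11·e^(-3t)} = 11/(s+3)

Final answer: 11/(s+3)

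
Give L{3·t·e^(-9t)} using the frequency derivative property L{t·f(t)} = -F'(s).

L{e^(-9t)} = 1/(s+9). By frequency derivative: L{t·e^(-9t)} = -d/ds[1/(s+9)] = -(-1)/(s+9)² = 1/(s+9)². Then L{3·t·e^(-9t)} = 3·1/(s+9)² = 3/(s+9)²

Final answer: 3/(s+9)²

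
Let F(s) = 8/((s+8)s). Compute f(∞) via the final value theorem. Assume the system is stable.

f(∞) = lim_{s→0} sF(s) = lim_{s→0} 8/(s+8) = 1

Final answer: 1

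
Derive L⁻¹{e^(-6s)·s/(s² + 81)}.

L⁻¹{s/(s² + 81)} = cos(9t). By the time shift theorem, L⁻¹{e^(-as)F(s)} = u(t-a)f(t-a) with a=6, so L⁻¹{e^(-6s)·s/(s² + 81)} = u(t-6)·cos(9(t-6))

Final answer: u(t-6)·cos(9(t-6))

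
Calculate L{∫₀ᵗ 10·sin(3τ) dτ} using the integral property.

L{∫₀ᵗ f(τ)dτ} = F(s)/s with F(s) = 30/(s² + 9), so the result is (30/(s² + 9))/s = 30/(s(s² + 9))

Final answer: 30/(s(s² + 9))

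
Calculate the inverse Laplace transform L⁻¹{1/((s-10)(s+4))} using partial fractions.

Decompose: A/(s-10) + B/(s+4). A = 1/14, B = -1/14. f(t) = (e^(10t) - e^(-4t))/14

Final answer: (e^(10t) - e^(-4t))/14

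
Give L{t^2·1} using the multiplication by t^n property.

L{1} = 1/s. d^1/ds^1[1/s] = -1/s². d^2/ds^2[1/s] = 2/s^3. So L{t^2} = (-1)^{2}·2/s^3 = 2/s^3

Final answer: 2/s^3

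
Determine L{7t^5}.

L{t^n} = n!/s^(n+1). So L{7t^5} = 7·5!/s^6 = 840/s^6

Final answer: 840/s^6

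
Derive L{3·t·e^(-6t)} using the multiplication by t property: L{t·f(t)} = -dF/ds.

Using L{t^n·e^(at)} = n!/(s-a)^(n+1), L{t·e^(-6t)} = 1/(s+6)^2, so L{3·t·e^(-6t)} = 3·1/(s+6)^2 = 3/(s+6)^2

Final answer: 3/(s+6)^2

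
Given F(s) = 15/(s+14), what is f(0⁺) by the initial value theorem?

f(0⁺) = lim_{s→∞} s·15/(s+14) = lim_{s→∞} 15s/(s+14) = 15

Final answer: 15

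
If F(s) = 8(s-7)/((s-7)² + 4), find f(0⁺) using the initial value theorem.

f(0⁺) = lim_{s→∞} sF(s) = lim_{s→∞} 8s(s-7)/((s-7)² + 4) = 8

Final answer: 8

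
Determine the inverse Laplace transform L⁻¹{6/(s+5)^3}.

L⁻¹{n!/(s-a)^(n+1)} = t^n·e^(at) with n=2, a=-5. So L⁻¹{2/(s+5)^3} = t^2·e^(-5t), and L⁻¹{6/(s+5)^3} = (6/2)·t^2·e^(-5t) = 3·t^2·e^(-5t)

Final answer: 3·t^2·e^(-5t)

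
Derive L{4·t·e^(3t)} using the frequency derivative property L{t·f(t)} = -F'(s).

L{e^(3t)} = 1/(s-3). By frequency derivative: L{t·e^(3t)} = -d/ds[1/(s-3)] = -(-1)/(s-3)² = 1/(s-3)². Then L{4·t·e^(3t)} = 4·1/(s-3)² = 4/(s-3)²

Final answer: 4/(s-3)²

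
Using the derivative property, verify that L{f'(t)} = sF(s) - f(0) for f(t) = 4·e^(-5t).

f'(t) = -20e^(-5t). Direct: L{f'(t)} = -20/(s+5). Property: s·4/(s+5) - 4 = (4s - 4(s+5))/(s+5) = -20/(s+5). ✓

Final answer: -20/(s+5)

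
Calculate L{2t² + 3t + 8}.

L{2t² + 3t + 8} = 2·2/s³ + 3/s² + 8/s = 4/s³ + 3/s² + 8/s

Final answer: 4/s³ + 3/s² + 8/s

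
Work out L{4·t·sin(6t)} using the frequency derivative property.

L{sin(6t)} = 6/(s² + 36). By L{t·f(t)} = -F'(s): -d/ds[6/(s² + 36)] = -(6)·(-2s)/(s² + 36)² = 12s/(s² + 36)². Then L{4·t·sin(6t)} = 4·12s/(s² + 36)² = 48s/(s² + 36)²

Final answer: 48s/(s² + 36)²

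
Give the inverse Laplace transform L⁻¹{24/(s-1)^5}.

L⁻¹{n!/(s-a)^(n+1)} = t^n·e^(at), so L⁻¹{24/(s-1)^5} = t^4·e^t

Final answer: t^4·e^t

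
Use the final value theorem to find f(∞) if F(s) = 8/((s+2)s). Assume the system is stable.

f(∞) = lim_{s→0} sF(s) = lim_{s→0} 8/(s+2) = 4

Final answer: 4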